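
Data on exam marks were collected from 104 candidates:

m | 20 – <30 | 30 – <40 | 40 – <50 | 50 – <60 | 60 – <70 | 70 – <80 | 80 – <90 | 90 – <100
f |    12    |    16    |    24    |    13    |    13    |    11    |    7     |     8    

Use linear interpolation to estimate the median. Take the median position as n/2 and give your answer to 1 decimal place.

50.0

Cumulative frequencies: 12, 28, 52, 65, 78, 89, 96, 104
n = 104; position = n/2 = 52.
This falls in the class 40 – <50: L = 40, F = 28, f = 24, h = 10.
Median ≈ 40 + ((52 − 28) / 24) × 10 = 50.0000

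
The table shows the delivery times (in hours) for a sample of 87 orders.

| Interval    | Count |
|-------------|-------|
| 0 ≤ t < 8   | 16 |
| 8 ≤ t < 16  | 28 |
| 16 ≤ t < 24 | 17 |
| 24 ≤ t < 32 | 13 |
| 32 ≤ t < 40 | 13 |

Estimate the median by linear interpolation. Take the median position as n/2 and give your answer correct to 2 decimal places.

Cumulative frequencies: 16, 44, 61, 74, 87
n = 87; position = n/2 = 43.5.
This falls in the class 8 ≤ t < 16: L = 8, F = 16, f = 28, h = 8.
Median ≈ 8 + ((43.5 − 16) / 28) × 8 = 15.8571

15.86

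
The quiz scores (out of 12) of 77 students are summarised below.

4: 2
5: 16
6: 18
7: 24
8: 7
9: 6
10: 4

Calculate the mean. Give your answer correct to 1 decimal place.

6.7

Values: 4, 5, 6, 7, 8, 9, 10
Σfx = 2×4 + 16×5 + 18×6 + 24×7 + 7×8 + 6×9 + 4×10 = 514
n = Σf = 77
Mean = 514 / 77 = 6.6753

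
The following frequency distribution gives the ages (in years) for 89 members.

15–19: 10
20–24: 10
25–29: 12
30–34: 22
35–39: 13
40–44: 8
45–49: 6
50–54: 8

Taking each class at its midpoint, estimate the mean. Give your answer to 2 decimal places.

32.96

Midpoints: 17, 22, 27, 32, 37, 42, 47, 52
Σfm = 10×17 + 10×22 + 12×27 + 22×32 + 13×37 + 8×42 + 6×47 + 8×52 = 2933
n = Σf = 89
Mean = 2933 / 89 = 32.9551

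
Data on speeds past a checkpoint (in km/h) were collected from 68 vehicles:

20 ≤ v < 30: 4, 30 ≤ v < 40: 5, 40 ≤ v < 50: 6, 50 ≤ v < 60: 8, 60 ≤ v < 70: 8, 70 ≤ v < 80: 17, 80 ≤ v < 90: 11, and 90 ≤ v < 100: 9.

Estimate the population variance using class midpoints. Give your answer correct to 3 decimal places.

Midpoints: 25, 35, 45, 55, 65, 75, 85, 95
n = 68, Σfm = 4570, mean = 67.2059
Σfm² = 335100
Σf(m − x̄)² = Σfm² − (Σfm)²/n = 335100 − 4570²/68 = 27969.1176
Population variance = 27969.1176 / 68 = 411.3106

411.311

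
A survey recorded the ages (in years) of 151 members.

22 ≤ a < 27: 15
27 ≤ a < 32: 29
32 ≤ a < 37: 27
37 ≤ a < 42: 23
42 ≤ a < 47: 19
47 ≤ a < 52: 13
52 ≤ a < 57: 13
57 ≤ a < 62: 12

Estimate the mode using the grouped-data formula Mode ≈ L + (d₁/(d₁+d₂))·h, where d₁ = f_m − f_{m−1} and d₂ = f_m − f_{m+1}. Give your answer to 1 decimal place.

Modal class: 27 ≤ a < 32 (highest frequency 29).
d₁ = 29 − 15 = 14, d₂ = 29 − 27 = 2
Mode ≈ 27 + (14/(14+2)) × 5 = 27 + 4.3750 = 31.3750

31.4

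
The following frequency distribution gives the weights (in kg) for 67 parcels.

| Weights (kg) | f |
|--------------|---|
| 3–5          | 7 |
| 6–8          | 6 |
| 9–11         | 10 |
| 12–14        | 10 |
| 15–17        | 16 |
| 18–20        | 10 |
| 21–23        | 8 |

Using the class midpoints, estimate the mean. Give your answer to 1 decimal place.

13.8

Midpoints: 4, 7, 10, 13, 16, 19, 22
Σfm = 7×4 + 6×7 + 10×10 + 10×13 + 16×16 + 10×19 + 8×22 = 922
n = Σf = 67
Mean = 922 / 67 = 13.7612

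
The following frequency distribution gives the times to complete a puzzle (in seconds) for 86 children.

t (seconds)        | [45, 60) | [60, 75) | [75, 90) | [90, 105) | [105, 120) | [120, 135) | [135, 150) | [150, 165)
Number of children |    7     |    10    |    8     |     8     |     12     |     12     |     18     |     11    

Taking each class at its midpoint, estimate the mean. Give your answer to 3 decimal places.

Midpoints: 52.5, 67.5, 82.5, 97.5, 112.5, 127.5, 142.5, 157.5
Σfm = 7×52.5 + 10×67.5 + 8×82.5 + 8×97.5 + 12×112.5 + 12×127.5 + 18×142.5 + 11×157.5 = 9660
n = Σf = 86
Mean = 9660 / 86 = 112.3256

112.326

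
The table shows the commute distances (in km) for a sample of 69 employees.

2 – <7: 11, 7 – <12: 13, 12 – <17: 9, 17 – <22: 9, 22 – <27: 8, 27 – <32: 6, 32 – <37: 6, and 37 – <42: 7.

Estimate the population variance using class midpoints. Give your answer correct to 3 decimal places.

Midpoints: 4.5, 9.5, 14.5, 19.5, 24.5, 29.5, 34.5, 39.5
n = 69, Σfm = 1335.5, mean = 19.3551
Σfm² = 34797.25
Σf(m − x̄)² = Σfm² − (Σfm)²/n = 34797.25 − 1335.5²/69 = 8948.5507
Population variance = 8948.5507 / 69 = 129.6891

129.689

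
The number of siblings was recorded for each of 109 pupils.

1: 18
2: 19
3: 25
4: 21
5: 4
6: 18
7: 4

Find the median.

Cumulative frequencies: 18, 37, 62, 83, 87, 105, 109
n = 109, so the median is the value in position (n+1)/2 = 55.
Position 55 falls at value 3.

3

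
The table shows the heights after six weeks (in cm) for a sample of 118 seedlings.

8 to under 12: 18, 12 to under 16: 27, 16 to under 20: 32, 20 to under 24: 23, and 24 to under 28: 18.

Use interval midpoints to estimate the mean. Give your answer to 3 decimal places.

Midpoints: 10, 14, 18, 22, 26
Σfm = 18×10 + 27×14 + 32×18 + 23×22 + 18×26 = 2108
n = Σf = 118
Mean = 2108 / 118 = 17.8644

17.864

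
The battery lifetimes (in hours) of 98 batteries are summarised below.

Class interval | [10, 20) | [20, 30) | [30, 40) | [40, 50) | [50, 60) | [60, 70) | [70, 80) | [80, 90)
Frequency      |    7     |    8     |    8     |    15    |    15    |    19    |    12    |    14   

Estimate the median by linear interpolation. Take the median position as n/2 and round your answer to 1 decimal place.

57.3

Cumulative frequencies: 7, 15, 23, 38, 53, 72, 84, 98
n = 98; position = n/2 = 49.
This falls in the class [50, 60): L = 50, F = 38, f = 15, h = 10.
Median ≈ 50 + ((49 − 38) / 15) × 10 = 57.3333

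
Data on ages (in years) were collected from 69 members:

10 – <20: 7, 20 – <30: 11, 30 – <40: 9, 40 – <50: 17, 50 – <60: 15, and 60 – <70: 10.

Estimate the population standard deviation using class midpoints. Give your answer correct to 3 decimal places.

Midpoints: 15, 25, 35, 45, 55, 65
n = 69, Σfm = 2935, mean = 42.5362
Σfm² = 141525
Σf(m − x̄)² = Σfm² − (Σfm)²/n = 141525 − 2935²/69 = 16681.1594
Population variance = 16681.1594 / 69 = 241.7559
Standard deviation = √241.7559 = 15.5485

15.549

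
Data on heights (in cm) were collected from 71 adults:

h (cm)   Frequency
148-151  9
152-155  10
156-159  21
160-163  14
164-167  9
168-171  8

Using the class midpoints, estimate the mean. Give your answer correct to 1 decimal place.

Midpoints: 149.5, 153.5, 157.5, 161.5, 165.5, 169.5
Σfm = 9×149.5 + 10×153.5 + 21×157.5 + 14×161.5 + 9×165.5 + 8×169.5 = 11294.5
n = Σf = 71
Mean = 11294.5 / 71 = 159.0775

159.1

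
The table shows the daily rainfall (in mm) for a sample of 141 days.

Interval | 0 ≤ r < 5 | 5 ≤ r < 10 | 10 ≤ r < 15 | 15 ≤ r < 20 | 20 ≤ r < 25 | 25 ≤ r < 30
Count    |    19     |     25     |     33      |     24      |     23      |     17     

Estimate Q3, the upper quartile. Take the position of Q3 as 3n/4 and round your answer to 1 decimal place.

Cumulative frequencies: 19, 44, 77, 101, 124, 141
n = 141; position = 3n/4 = 105.75.
This falls in the class 20 ≤ r < 25: L = 20, F = 101, f = 23, h = 5.
Upper quartile ≈ 20 + ((105.75 − 101) / 23) × 5 = 21.0326

21.0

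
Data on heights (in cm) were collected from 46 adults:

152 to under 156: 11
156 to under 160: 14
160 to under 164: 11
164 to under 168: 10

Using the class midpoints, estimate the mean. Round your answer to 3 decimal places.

Midpoints: 154, 158, 162, 166
Σfm = 11×154 + 14×158 + 11×162 + 10×166 = 7348
n = Σf = 46
Mean = 7348 / 46 = 159.7391

159.739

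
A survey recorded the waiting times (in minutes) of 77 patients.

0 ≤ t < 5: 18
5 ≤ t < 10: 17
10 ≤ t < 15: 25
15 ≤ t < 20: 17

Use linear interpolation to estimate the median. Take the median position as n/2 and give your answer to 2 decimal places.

10.70

Cumulative frequencies: 18, 35, 60, 77
n = 77; position = n/2 = 38.5.
This falls in the class 10 ≤ t < 15: L = 10, F = 35, f = 25, h = 5.
Median ≈ 10 + ((38.5 − 35) / 25) × 5 = 10.7000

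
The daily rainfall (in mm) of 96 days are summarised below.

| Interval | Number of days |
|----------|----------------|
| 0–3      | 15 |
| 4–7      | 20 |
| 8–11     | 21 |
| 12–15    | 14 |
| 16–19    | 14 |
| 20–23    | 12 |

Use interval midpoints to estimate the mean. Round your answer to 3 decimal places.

Midpoints: 1.5, 5.5, 9.5, 13.5, 17.5, 21.5
Σfm = 15×1.5 + 20×5.5 + 21×9.5 + 14×13.5 + 14×17.5 + 12×21.5 = 1024
n = Σf = 96
Mean = 1024 / 96 = 10.6667

10.667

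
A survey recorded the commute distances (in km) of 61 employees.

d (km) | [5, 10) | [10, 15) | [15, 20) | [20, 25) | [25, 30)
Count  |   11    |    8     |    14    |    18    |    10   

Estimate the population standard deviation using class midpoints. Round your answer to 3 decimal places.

6.682

Midpoints: 7.5, 12.5, 17.5, 22.5, 27.5
n = 61, Σfm = 1107.5, mean = 18.1557
Σfm² = 22831.25
Σf(m − x̄)² = Σfm² − (Σfm)²/n = 22831.25 − 1107.5²/61 = 2723.7705
Population variance = 2723.7705 / 61 = 44.6520
Standard deviation = √44.6520 = 6.6822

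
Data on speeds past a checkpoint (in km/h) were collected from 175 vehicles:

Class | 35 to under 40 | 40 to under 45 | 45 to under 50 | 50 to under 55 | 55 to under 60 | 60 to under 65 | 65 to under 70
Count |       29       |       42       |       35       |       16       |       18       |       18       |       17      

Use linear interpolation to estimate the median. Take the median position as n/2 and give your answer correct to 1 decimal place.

Cumulative frequencies: 29, 71, 106, 122, 140, 158, 175
n = 175; position = n/2 = 87.5.
This falls in the class 45 to under 50: L = 45, F = 71, f = 35, h = 5.
Median ≈ 45 + ((87.5 − 71) / 35) × 5 = 47.3571

47.4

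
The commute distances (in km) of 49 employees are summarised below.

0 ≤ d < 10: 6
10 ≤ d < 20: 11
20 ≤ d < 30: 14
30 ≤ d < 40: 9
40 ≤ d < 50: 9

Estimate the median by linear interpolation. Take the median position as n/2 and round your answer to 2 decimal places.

25.36

Cumulative frequencies: 6, 17, 31, 40, 49
n = 49; position = n/2 = 24.5.
This falls in the class 20 ≤ d < 30: L = 20, F = 17, f = 14, h = 10.
Median ≈ 20 + ((24.5 − 17) / 14) × 10 = 25.3571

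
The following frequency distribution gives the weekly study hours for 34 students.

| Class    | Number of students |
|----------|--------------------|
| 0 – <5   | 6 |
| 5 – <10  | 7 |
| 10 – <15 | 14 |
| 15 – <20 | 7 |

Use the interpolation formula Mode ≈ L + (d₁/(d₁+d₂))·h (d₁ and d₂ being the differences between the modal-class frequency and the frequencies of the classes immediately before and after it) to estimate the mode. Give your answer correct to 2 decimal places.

Modal class: 10 – <15 (highest frequency 14).
d₁ = 14 − 7 = 7, d₂ = 14 − 7 = 7
Mode ≈ 10 + (7/(7+7)) × 5 = 10 + 2.5000 = 12.5000

12.50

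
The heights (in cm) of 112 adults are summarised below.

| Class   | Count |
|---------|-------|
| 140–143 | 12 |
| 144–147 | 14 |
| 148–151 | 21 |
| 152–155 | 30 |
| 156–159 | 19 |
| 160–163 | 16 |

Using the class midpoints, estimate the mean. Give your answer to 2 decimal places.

Midpoints: 141.5, 145.5, 149.5, 153.5, 157.5, 161.5
Σfm = 12×141.5 + 14×145.5 + 21×149.5 + 30×153.5 + 19×157.5 + 16×161.5 = 17056
n = Σf = 112
Mean = 17056 / 112 = 152.2857

152.29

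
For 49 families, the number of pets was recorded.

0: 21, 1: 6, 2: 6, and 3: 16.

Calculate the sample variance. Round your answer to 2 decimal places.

1.77

Values: 0, 1, 2, 3
n = 49, Σfx = 66, mean = 1.3469
Σfx² = 174
Σf(x − x̄)² = Σfx² − (Σfx)²/n = 174 − 66²/49 = 85.1020
Sample variance = 85.1020 / 48 = 1.7730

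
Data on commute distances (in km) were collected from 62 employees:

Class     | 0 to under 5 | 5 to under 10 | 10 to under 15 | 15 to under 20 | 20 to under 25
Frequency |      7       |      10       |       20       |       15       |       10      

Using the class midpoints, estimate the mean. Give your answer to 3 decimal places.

Midpoints: 2.5, 7.5, 12.5, 17.5, 22.5
Σfm = 7×2.5 + 10×7.5 + 20×12.5 + 15×17.5 + 10×22.5 = 830
n = Σf = 62
Mean = 830 / 62 = 13.3871

13.387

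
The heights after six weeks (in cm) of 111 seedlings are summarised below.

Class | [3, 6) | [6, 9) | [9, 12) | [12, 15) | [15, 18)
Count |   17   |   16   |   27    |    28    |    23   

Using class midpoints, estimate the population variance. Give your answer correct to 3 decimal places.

Midpoints: 4.5, 7.5, 10.5, 13.5, 16.5
n = 111, Σfm = 1237.5, mean = 11.1486
Σfm² = 15585.75
Σf(m − x̄)² = Σfm² − (Σfm)²/n = 15585.75 − 1237.5²/111 = 1789.2973
Population variance = 1789.2973 / 111 = 16.1198

16.120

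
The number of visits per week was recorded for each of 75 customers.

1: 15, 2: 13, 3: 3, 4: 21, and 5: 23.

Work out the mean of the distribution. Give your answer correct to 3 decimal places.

3.320

Values: 1, 2, 3, 4, 5
Σfx = 15×1 + 13×2 + 3×3 + 21×4 + 23×5 = 249
n = Σf = 75
Mean = 249 / 75 = 3.3200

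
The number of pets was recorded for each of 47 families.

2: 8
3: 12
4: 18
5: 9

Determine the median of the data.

Cumulative frequencies: 8, 20, 38, 47
n = 47, so the median is the value in position (n+1)/2 = 24.
Position 24 falls at value 4.

4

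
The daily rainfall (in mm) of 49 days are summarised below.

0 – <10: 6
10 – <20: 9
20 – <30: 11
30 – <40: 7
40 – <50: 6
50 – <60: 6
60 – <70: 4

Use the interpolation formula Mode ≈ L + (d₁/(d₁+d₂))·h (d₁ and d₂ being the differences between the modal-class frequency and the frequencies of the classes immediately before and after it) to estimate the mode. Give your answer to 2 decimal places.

23.33

Modal class: 20 – <30 (highest frequency 11).
d₁ = 11 − 9 = 2, d₂ = 11 − 7 = 4
Mode ≈ 20 + (2/(2+4)) × 10 = 20 + 3.3333 = 23.3333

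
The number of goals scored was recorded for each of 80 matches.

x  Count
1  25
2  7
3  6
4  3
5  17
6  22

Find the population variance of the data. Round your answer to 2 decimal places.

Values: 1, 2, 3, 4, 5, 6
n = 80, Σfx = 286, mean = 3.5750
Σfx² = 1372
Σf(x − x̄)² = Σfx² − (Σfx)²/n = 1372 − 286²/80 = 349.5500
Population variance = 349.5500 / 80 = 4.3694

4.37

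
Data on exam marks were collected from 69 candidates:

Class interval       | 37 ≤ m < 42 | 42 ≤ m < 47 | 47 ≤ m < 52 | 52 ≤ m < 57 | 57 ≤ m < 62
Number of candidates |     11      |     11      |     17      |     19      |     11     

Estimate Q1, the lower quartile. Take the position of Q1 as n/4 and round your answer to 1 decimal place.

44.8

Cumulative frequencies: 11, 22, 39, 58, 69
n = 69; position = n/4 = 17.25.
This falls in the class 42 ≤ m < 47: L = 42, F = 11, f = 11, h = 5.
Lower quartile ≈ 42 + ((17.25 − 11) / 11) × 5 = 44.8409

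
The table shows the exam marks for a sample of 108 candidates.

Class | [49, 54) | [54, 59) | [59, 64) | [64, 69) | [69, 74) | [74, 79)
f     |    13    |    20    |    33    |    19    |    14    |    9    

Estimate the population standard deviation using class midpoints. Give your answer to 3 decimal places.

Midpoints: 51.5, 56.5, 61.5, 66.5, 71.5, 76.5
n = 108, Σfm = 6782, mean = 62.7963
Σfm² = 431403
Σf(m − x̄)² = Σfm² − (Σfm)²/n = 431403 − 6782²/108 = 5518.5185
Population variance = 5518.5185 / 108 = 51.0974
Standard deviation = √51.0974 = 7.1482

7.148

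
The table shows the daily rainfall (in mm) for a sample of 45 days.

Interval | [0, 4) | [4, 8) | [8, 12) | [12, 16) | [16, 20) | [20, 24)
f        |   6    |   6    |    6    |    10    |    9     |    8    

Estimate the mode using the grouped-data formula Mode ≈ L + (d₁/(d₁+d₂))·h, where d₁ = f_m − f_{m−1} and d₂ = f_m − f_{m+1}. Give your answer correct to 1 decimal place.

Modal class: [12, 16) (highest frequency 10).
d₁ = 10 − 6 = 4, d₂ = 10 − 9 = 1
Mode ≈ 12 + (4/(4+1)) × 4 = 12 + 3.2000 = 15.2000

15.2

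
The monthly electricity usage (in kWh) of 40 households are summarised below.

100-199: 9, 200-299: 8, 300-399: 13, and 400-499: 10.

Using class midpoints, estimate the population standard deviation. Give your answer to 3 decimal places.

Midpoints: 149.5, 249.5, 349.5, 449.5
n = 40, Σfm = 12380, mean = 309.5000
Σfm² = 4307610
Σf(m − x̄)² = Σfm² − (Σfm)²/n = 4307610 − 12380²/40 = 476000.0000
Population variance = 476000.0000 / 40 = 11900.0000
Standard deviation = √11900.0000 = 109.0871

109.087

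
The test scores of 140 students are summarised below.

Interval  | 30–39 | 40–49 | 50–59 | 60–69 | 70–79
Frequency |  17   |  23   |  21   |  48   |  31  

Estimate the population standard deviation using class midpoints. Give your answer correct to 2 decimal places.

Midpoints: 34.5, 44.5, 54.5, 64.5, 74.5
n = 140, Σfm = 8160, mean = 58.2857
Σfm² = 499905
Σf(m − x̄)² = Σfm² − (Σfm)²/n = 499905 − 8160²/140 = 24293.5714
Population variance = 24293.5714 / 140 = 173.5255
Standard deviation = √173.5255 = 13.1729

13.17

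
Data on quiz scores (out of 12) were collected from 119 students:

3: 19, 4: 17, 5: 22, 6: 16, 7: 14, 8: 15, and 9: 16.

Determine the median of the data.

Cumulative frequencies: 19, 36, 58, 74, 88, 103, 119
n = 119, so the median is the value in position (n+1)/2 = 60.
Position 60 falls at value 6.

6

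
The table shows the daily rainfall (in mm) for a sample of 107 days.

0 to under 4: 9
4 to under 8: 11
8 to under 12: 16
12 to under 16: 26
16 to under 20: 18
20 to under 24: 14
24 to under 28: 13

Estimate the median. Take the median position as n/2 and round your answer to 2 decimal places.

Cumulative frequencies: 9, 20, 36, 62, 80, 94, 107
n = 107; position = n/2 = 53.5.
This falls in the class 12 to under 16: L = 12, F = 36, f = 26, h = 4.
Median ≈ 12 + ((53.5 − 36) / 26) × 4 = 14.6923

14.69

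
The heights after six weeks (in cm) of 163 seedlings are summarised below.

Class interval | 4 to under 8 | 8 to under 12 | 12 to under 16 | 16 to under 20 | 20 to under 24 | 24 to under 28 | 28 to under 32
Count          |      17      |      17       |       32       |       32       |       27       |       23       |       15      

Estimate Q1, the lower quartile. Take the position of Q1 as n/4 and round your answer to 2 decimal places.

12.84

Cumulative frequencies: 17, 34, 66, 98, 125, 148, 163
n = 163; position = n/4 = 40.75.
This falls in the class 12 to under 16: L = 12, F = 34, f = 32, h = 4.
Lower quartile ≈ 12 + ((40.75 − 34) / 32) × 4 = 12.8438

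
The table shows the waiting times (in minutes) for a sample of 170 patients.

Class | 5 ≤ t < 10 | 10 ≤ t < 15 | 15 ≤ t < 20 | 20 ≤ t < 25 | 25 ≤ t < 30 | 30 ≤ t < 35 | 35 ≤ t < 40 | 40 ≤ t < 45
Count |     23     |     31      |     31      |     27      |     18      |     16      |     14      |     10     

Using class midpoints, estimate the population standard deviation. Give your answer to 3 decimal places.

Midpoints: 7.5, 12.5, 17.5, 22.5, 27.5, 32.5, 37.5, 42.5
n = 170, Σfm = 3675, mean = 21.6176
Σfm² = 97562.5
Σf(m − x̄)² = Σfm² − (Σfm)²/n = 97562.5 − 3675²/170 = 18117.6471
Population variance = 18117.6471 / 170 = 106.5744
Standard deviation = √106.5744 = 10.3235

10.323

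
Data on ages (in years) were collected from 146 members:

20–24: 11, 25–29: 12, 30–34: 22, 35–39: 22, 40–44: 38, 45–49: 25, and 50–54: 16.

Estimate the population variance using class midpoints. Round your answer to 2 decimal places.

Midpoints: 22, 27, 32, 37, 42, 47, 52
n = 146, Σfm = 5687, mean = 38.9521
Σfm² = 232239
Σf(m − x̄)² = Σfm² − (Σfm)²/n = 232239 − 5687²/146 = 10718.6644
Population variance = 10718.6644 / 146 = 73.4155

73.42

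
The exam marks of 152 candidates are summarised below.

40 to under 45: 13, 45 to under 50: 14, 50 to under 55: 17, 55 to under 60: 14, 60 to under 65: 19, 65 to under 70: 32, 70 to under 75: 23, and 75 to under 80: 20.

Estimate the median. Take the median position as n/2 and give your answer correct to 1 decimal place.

Cumulative frequencies: 13, 27, 44, 58, 77, 109, 132, 152
n = 152; position = n/2 = 76.
This falls in the class 60 to under 65: L = 60, F = 58, f = 19, h = 5.
Median ≈ 60 + ((76 − 58) / 19) × 5 = 64.7368

64.7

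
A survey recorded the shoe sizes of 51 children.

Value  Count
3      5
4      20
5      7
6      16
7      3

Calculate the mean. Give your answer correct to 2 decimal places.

4.84

Values: 3, 4, 5, 6, 7
Σfx = 5×3 + 20×4 + 7×5 + 16×6 + 3×7 = 247
n = Σf = 51
Mean = 247 / 51 = 4.8431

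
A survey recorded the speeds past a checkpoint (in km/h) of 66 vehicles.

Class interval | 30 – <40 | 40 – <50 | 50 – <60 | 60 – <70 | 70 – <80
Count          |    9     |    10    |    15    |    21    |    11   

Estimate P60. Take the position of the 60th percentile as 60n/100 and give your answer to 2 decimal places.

Cumulative frequencies: 9, 19, 34, 55, 66
n = 66; position = 60n/100 = 39.6.
This falls in the class 60 – <70: L = 60, F = 34, f = 21, h = 10.
60th percentile ≈ 60 + ((39.6 − 34) / 21) × 10 = 62.6667

62.67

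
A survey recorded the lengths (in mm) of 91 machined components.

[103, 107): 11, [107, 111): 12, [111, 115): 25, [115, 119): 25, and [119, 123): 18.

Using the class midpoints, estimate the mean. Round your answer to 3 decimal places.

Midpoints: 105, 109, 113, 117, 121
Σfm = 11×105 + 12×109 + 25×113 + 25×117 + 18×121 = 10391
n = Σf = 91
Mean = 10391 / 91 = 114.1868

114.187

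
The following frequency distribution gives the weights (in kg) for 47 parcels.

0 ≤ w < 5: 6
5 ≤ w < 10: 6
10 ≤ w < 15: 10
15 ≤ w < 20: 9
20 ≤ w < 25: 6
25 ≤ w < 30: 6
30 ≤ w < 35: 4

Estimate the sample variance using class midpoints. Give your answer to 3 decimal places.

82.539

Midpoints: 2.5, 7.5, 12.5, 17.5, 22.5, 27.5, 32.5
n = 47, Σfm = 772.5, mean = 16.4362
Σfm² = 16493.75
Σf(m − x̄)² = Σfm² − (Σfm)²/n = 16493.75 − 772.5²/47 = 3796.8085
Sample variance = 3796.8085 / 46 = 82.5393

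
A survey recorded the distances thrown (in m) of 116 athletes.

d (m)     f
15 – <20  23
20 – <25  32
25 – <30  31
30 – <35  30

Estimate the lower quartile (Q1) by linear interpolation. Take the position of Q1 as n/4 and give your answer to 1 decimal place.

Cumulative frequencies: 23, 55, 86, 116
n = 116; position = n/4 = 29.
This falls in the class 20 – <25: L = 20, F = 23, f = 32, h = 5.
Lower quartile ≈ 20 + ((29 − 23) / 32) × 5 = 20.9375

20.9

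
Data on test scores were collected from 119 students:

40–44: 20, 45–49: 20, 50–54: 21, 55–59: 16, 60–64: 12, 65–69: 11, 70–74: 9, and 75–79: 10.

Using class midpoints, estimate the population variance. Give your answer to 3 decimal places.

Midpoints: 42, 47, 52, 57, 62, 67, 72, 77
n = 119, Σfm = 6683, mean = 56.1597
Σfm² = 389681
Σf(m − x̄)² = Σfm² − (Σfm)²/n = 389681 − 6683²/119 = 14365.9664
Population variance = 14365.9664 / 119 = 120.7224

120.722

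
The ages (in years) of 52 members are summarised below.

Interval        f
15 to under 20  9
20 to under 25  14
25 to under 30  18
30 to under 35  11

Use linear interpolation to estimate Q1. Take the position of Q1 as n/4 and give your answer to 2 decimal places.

21.43

Cumulative frequencies: 9, 23, 41, 52
n = 52; position = n/4 = 13.
This falls in the class 20 to under 25: L = 20, F = 9, f = 14, h = 5.
Lower quartile ≈ 20 + ((13 − 9) / 14) × 5 = 21.4286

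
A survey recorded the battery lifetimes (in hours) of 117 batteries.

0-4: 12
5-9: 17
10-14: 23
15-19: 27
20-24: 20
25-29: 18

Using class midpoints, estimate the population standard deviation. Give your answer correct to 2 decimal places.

7.73

Midpoints: 2, 7, 12, 17, 22, 27
n = 117, Σfm = 1804, mean = 15.4188
Σfm² = 34798
Σf(m − x̄)² = Σfm² − (Σfm)²/n = 34798 − 1804²/117 = 6982.4786
Population variance = 6982.4786 / 117 = 59.6793
Standard deviation = √59.6793 = 7.7252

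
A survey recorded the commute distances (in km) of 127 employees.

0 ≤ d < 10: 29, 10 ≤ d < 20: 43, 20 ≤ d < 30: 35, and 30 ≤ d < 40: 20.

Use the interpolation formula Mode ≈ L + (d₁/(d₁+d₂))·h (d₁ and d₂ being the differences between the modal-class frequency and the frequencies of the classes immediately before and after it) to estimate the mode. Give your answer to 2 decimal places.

Modal class: 10 ≤ d < 20 (highest frequency 43).
d₁ = 43 − 29 = 14, d₂ = 43 − 35 = 8
Mode ≈ 10 + (14/(14+8)) × 10 = 10 + 6.3636 = 16.3636

16.36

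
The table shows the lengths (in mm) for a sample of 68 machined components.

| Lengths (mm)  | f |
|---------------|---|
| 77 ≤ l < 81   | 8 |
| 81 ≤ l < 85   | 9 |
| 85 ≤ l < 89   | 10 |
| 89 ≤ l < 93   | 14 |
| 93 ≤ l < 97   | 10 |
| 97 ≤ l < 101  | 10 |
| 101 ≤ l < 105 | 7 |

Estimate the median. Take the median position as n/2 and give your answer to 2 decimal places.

91.00

Cumulative frequencies: 8, 17, 27, 41, 51, 61, 68
n = 68; position = n/2 = 34.
This falls in the class 89 ≤ l < 93: L = 89, F = 27, f = 14, h = 4.
Median ≈ 89 + ((34 − 27) / 14) × 4 = 91.0000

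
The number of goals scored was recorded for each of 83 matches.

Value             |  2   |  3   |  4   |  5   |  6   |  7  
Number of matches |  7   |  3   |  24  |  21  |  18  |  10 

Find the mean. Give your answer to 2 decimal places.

Values: 2, 3, 4, 5, 6, 7
Σfx = 7×2 + 3×3 + 24×4 + 21×5 + 18×6 + 10×7 = 402
n = Σf = 83
Mean = 402 / 83 = 4.8434

4.84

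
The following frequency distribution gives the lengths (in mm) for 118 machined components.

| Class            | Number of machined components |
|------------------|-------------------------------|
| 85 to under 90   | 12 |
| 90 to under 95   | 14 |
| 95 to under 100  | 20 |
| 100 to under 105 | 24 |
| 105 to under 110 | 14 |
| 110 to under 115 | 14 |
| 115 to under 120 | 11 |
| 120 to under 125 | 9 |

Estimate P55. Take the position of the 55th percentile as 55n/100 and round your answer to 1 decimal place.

103.9

Cumulative frequencies: 12, 26, 46, 70, 84, 98, 109, 118
n = 118; position = 55n/100 = 64.9.
This falls in the class 100 to under 105: L = 100, F = 46, f = 24, h = 5.
55th percentile ≈ 100 + ((64.9 − 46) / 24) × 5 = 103.9375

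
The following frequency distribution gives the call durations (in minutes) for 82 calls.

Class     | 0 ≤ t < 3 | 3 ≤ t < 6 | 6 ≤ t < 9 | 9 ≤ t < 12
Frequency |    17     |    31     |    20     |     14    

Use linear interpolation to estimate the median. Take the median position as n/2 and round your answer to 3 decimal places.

5.323

Cumulative frequencies: 17, 48, 68, 82
n = 82; position = n/2 = 41.
This falls in the class 3 ≤ t < 6: L = 3, F = 17, f = 31, h = 3.
Median ≈ 3 + ((41 − 17) / 31) × 3 = 5.3226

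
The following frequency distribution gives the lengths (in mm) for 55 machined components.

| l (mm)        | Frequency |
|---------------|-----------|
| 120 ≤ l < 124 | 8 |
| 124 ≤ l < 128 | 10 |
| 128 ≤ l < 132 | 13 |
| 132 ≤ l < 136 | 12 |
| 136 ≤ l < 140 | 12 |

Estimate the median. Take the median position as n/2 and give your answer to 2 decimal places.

Cumulative frequencies: 8, 18, 31, 43, 55
n = 55; position = n/2 = 27.5.
This falls in the class 128 ≤ l < 132: L = 128, F = 18, f = 13, h = 4.
Median ≈ 128 + ((27.5 − 18) / 13) × 4 = 130.9231

130.92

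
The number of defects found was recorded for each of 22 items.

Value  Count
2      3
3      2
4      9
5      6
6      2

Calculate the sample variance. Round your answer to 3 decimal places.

1.325

Values: 2, 3, 4, 5, 6
n = 22, Σfx = 90, mean = 4.0909
Σfx² = 396
Σf(x − x̄)² = Σfx² − (Σfx)²/n = 396 − 90²/22 = 27.8182
Sample variance = 27.8182 / 21 = 1.3247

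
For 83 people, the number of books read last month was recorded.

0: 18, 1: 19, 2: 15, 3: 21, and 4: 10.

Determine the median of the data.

2

Cumulative frequencies: 18, 37, 52, 73, 83
n = 83, so the median is the value in position (n+1)/2 = 42.
Position 42 falls at value 2.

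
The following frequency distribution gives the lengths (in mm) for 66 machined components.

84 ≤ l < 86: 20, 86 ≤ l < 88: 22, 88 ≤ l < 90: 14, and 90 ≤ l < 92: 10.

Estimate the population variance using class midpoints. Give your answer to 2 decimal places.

4.30

Midpoints: 85, 87, 89, 91
n = 66, Σfm = 5770, mean = 87.4242
Σfm² = 504722
Σf(m − x̄)² = Σfm² − (Σfm)²/n = 504722 − 5770²/66 = 284.1212
Population variance = 284.1212 / 66 = 4.3049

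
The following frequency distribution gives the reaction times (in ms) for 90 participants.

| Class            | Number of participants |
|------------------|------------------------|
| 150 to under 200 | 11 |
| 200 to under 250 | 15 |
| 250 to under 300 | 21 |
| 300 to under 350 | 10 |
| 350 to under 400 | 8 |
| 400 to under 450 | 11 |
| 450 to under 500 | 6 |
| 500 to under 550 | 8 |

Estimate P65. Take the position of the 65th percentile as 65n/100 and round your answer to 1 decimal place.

359.4

Cumulative frequencies: 11, 26, 47, 57, 65, 76, 82, 90
n = 90; position = 65n/100 = 58.5.
This falls in the class 350 to under 400: L = 350, F = 57, f = 8, h = 50.
65th percentile ≈ 350 + ((58.5 − 57) / 8) × 50 = 359.3750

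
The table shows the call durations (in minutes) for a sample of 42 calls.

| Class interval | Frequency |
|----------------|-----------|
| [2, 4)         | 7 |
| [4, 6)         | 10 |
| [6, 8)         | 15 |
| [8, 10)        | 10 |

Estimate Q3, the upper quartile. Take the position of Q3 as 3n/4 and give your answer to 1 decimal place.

Cumulative frequencies: 7, 17, 32, 42
n = 42; position = 3n/4 = 31.5.
This falls in the class [6, 8): L = 6, F = 17, f = 15, h = 2.
Upper quartile ≈ 6 + ((31.5 − 17) / 15) × 2 = 7.9333

7.9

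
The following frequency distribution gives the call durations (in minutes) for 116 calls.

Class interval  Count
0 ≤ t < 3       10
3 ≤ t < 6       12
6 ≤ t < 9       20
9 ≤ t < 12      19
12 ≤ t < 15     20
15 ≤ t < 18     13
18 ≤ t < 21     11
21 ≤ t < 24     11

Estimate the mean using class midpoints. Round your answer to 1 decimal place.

Midpoints: 1.5, 4.5, 7.5, 10.5, 13.5, 16.5, 19.5, 22.5
Σfm = 10×1.5 + 12×4.5 + 20×7.5 + 19×10.5 + 20×13.5 + 13×16.5 + 11×19.5 + 11×22.5 = 1365
n = Σf = 116
Mean = 1365 / 116 = 11.7672

11.8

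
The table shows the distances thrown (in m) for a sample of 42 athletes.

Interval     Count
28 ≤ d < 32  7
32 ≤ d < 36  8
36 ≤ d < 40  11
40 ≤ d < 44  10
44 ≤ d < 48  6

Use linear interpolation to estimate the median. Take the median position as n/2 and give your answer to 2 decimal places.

38.18

Cumulative frequencies: 7, 15, 26, 36, 42
n = 42; position = n/2 = 21.
This falls in the class 36 ≤ d < 40: L = 36, F = 15, f = 11, h = 4.
Median ≈ 36 + ((21 − 15) / 11) × 4 = 38.1818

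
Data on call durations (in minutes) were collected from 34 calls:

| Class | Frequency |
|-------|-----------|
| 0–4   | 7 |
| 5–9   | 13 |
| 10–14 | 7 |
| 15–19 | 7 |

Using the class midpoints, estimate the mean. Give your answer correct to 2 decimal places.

9.06

Midpoints: 2, 7, 12, 17
Σfm = 7×2 + 13×7 + 7×12 + 7×17 = 308
n = Σf = 34
Mean = 308 / 34 = 9.0588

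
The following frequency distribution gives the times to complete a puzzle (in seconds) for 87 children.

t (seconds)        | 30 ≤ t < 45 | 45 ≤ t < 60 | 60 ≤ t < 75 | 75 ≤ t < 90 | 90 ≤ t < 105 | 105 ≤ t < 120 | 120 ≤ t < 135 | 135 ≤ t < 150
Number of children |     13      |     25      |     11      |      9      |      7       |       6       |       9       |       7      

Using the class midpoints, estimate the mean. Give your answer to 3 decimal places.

78.017

Midpoints: 37.5, 52.5, 67.5, 82.5, 97.5, 112.5, 127.5, 142.5
Σfm = 13×37.5 + 25×52.5 + 11×67.5 + 9×82.5 + 7×97.5 + 6×112.5 + 9×127.5 + 7×142.5 = 6787.5
n = Σf = 87
Mean = 6787.5 / 87 = 78.0172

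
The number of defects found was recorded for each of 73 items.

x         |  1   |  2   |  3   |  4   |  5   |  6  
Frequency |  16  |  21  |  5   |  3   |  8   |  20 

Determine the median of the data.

2

Cumulative frequencies: 16, 37, 42, 45, 53, 73
n = 73, so the median is the value in position (n+1)/2 = 37.
Position 37 falls at value 2.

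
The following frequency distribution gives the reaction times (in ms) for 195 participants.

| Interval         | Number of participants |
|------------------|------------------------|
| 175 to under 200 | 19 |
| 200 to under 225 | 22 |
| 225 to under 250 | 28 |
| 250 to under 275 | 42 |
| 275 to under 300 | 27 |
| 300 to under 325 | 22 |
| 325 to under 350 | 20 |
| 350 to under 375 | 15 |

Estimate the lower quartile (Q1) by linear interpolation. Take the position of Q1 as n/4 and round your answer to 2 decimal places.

231.92

Cumulative frequencies: 19, 41, 69, 111, 138, 160, 180, 195
n = 195; position = n/4 = 48.75.
This falls in the class 225 to under 250: L = 225, F = 41, f = 28, h = 25.
Lower quartile ≈ 225 + ((48.75 − 41) / 28) × 25 = 231.9196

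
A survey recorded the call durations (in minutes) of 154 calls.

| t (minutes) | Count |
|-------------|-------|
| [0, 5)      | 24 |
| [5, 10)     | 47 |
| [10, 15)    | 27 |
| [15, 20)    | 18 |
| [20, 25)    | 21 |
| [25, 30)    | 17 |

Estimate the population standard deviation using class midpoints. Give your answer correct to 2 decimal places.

8.02

Midpoints: 2.5, 7.5, 12.5, 17.5, 22.5, 27.5
n = 154, Σfm = 2005, mean = 13.0195
Σfm² = 36012.5
Σf(m − x̄)² = Σfm² − (Σfm)²/n = 36012.5 − 2005²/154 = 9908.4416
Population variance = 9908.4416 / 154 = 64.3405
Standard deviation = √64.3405 = 8.0213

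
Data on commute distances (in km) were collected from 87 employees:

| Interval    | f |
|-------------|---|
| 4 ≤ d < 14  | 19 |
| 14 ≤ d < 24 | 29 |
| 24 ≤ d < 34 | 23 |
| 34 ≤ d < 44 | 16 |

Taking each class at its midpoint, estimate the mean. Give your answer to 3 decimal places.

23.138

Midpoints: 9, 19, 29, 39
Σfm = 19×9 + 29×19 + 23×29 + 16×39 = 2013
n = Σf = 87
Mean = 2013 / 87 = 23.1379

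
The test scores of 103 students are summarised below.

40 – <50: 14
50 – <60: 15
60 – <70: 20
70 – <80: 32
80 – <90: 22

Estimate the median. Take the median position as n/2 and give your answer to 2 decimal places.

Cumulative frequencies: 14, 29, 49, 81, 103
n = 103; position = n/2 = 51.5.
This falls in the class 70 – <80: L = 70, F = 49, f = 32, h = 10.
Median ≈ 70 + ((51.5 − 49) / 32) × 10 = 70.7812

70.78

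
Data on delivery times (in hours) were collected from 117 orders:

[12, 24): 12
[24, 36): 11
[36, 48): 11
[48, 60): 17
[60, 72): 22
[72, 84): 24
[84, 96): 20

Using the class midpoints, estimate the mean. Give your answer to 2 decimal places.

Midpoints: 18, 30, 42, 54, 66, 78, 90
Σfm = 12×18 + 11×30 + 11×42 + 17×54 + 22×66 + 24×78 + 20×90 = 7050
n = Σf = 117
Mean = 7050 / 117 = 60.2564

60.26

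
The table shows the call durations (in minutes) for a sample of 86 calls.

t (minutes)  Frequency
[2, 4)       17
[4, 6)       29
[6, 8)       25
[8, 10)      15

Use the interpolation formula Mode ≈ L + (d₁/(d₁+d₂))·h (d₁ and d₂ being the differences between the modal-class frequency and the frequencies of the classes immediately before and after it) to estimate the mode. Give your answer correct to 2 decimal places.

Modal class: [4, 6) (highest frequency 29).
d₁ = 29 − 17 = 12, d₂ = 29 − 25 = 4
Mode ≈ 4 + (12/(12+4)) × 2 = 4 + 1.5000 = 5.5000

5.50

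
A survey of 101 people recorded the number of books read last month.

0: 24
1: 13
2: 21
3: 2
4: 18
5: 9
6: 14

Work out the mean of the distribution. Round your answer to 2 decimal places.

Values: 0, 1, 2, 3, 4, 5, 6
Σfx = 24×0 + 13×1 + 21×2 + 2×3 + 18×4 + 9×5 + 14×6 = 262
n = Σf = 101
Mean = 262 / 101 = 2.5941

2.59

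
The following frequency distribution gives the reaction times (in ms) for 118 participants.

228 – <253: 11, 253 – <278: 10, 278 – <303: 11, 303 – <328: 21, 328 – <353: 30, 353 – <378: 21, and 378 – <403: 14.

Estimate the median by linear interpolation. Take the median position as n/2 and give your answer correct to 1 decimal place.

333.0

Cumulative frequencies: 11, 21, 32, 53, 83, 104, 118
n = 118; position = n/2 = 59.
This falls in the class 328 – <353: L = 328, F = 53, f = 30, h = 25.
Median ≈ 328 + ((59 − 53) / 30) × 25 = 333.0000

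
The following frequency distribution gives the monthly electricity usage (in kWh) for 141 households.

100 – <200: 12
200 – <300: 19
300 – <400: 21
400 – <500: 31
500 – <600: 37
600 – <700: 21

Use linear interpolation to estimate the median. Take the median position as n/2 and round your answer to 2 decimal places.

Cumulative frequencies: 12, 31, 52, 83, 120, 141
n = 141; position = n/2 = 70.5.
This falls in the class 400 – <500: L = 400, F = 52, f = 31, h = 100.
Median ≈ 400 + ((70.5 − 52) / 31) × 100 = 459.6774

459.68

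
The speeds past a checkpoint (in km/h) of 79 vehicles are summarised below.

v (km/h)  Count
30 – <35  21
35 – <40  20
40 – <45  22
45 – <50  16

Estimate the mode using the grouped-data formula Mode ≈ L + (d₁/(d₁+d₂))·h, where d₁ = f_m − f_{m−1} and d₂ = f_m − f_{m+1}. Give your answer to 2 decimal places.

41.25

Modal class: 40 – <45 (highest frequency 22).
d₁ = 22 − 20 = 2, d₂ = 22 − 16 = 6
Mode ≈ 40 + (2/(2+6)) × 5 = 40 + 1.2500 = 41.2500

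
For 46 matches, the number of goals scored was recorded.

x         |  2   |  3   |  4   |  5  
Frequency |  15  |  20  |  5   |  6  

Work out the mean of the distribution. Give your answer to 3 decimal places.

3.043

Values: 2, 3, 4, 5
Σfx = 15×2 + 20×3 + 5×4 + 6×5 = 140
n = Σf = 46
Mean = 140 / 46 = 3.0435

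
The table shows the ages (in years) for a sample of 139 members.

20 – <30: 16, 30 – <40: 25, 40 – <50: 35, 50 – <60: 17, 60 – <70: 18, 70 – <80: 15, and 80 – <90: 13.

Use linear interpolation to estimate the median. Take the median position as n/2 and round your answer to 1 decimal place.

48.1

Cumulative frequencies: 16, 41, 76, 93, 111, 126, 139
n = 139; position = n/2 = 69.5.
This falls in the class 40 – <50: L = 40, F = 41, f = 35, h = 10.
Median ≈ 40 + ((69.5 − 41) / 35) × 10 = 48.1429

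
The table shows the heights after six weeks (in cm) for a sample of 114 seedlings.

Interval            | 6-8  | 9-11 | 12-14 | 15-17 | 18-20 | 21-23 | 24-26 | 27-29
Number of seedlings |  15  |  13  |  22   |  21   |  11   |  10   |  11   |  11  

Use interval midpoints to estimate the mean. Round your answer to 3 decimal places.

Midpoints: 7, 10, 13, 16, 19, 22, 25, 28
Σfm = 15×7 + 13×10 + 22×13 + 21×16 + 11×19 + 10×22 + 11×25 + 11×28 = 1869
n = Σf = 114
Mean = 1869 / 114 = 16.3947

16.395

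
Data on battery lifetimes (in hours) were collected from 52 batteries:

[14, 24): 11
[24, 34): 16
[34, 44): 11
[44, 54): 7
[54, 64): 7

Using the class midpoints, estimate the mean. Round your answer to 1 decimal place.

Midpoints: 19, 29, 39, 49, 59
Σfm = 11×19 + 16×29 + 11×39 + 7×49 + 7×59 = 1858
n = Σf = 52
Mean = 1858 / 52 = 35.7308

35.7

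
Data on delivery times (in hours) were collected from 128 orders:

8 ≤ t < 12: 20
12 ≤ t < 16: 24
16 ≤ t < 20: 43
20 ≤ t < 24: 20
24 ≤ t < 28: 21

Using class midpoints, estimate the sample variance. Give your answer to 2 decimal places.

Midpoints: 10, 14, 18, 22, 26
n = 128, Σfm = 2296, mean = 17.9375
Σfm² = 44512
Σf(m − x̄)² = Σfm² − (Σfm)²/n = 44512 − 2296²/128 = 3327.5000
Sample variance = 3327.5000 / 127 = 26.2008

26.20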